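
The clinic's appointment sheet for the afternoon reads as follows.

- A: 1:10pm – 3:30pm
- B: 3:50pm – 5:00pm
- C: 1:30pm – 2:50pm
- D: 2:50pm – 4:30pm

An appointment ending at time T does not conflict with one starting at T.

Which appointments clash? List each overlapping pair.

A & C, A & D, B & D

Sorted by start: A, C, D, B.
C starts before A ends → A and C overlap.
D starts before A ends → A and D overlap.
B starts after A ends.
D starts exactly when C ends (back-to-back, no overlap) — done with C.
B starts before D ends → D and B overlap.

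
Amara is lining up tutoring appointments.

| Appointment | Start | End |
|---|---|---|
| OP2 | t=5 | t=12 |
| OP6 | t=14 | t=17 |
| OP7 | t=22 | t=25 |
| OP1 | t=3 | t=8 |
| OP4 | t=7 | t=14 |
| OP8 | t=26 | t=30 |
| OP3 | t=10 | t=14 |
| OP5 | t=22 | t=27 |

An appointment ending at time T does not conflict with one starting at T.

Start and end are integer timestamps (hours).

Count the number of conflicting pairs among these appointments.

Sorted by start: OP1, OP2, OP4, OP3, OP6, OP5, OP7, OP8.
OP2 starts before OP1 ends → OP1 and OP2 overlap.
OP4 starts before OP1 ends → OP1 and OP4 overlap.
OP3 starts after OP1 ends; OP1 is clear from here.
OP4 starts before OP2 ends → OP2 and OP4 overlap.
OP3 starts before OP2 ends → OP2 and OP3 overlap.
OP6 starts after OP2 ends; OP2 is clear from here.
OP3 starts before OP4 ends → OP4 and OP3 overlap.
OP6 starts exactly when OP4 ends (back-to-back, no overlap); OP4 is clear from here.
OP6 starts exactly when OP3 ends (back-to-back, no overlap); OP3 is clear from here.
OP5 starts after OP6 ends; OP6 is clear from here.
OP7 starts before OP5 ends → OP5 and OP7 overlap.
OP8 starts before OP5 ends → OP5 and OP8 overlap.
OP8 starts after OP7 ends.
Overlapping pairs: OP1 & OP2, OP1 & OP4, OP2 & OP3, OP2 & OP4, OP3 & OP4, OP5 & OP7, OP5 & OP8 — 7 in total.

7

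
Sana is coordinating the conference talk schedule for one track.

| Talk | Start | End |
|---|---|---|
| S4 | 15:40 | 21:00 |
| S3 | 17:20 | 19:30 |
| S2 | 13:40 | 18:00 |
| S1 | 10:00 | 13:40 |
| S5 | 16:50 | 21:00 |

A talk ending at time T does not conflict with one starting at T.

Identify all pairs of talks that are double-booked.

S2 & S3, S2 & S4, S2 & S5, S3 & S4, S3 & S5, S4 & S5

Sorted by start: S1, S2, S4, S5, S3.
S2 starts exactly when S1 ends (back-to-back, no overlap), so nothing later overlaps S1 either.
S4 starts before S2 ends → S2 and S4 overlap.
S5 starts before S2 ends → S2 and S5 overlap.
S3 starts before S2 ends → S2 and S3 overlap.
S5 starts before S4 ends → S4 and S5 overlap.
S3 starts before S4 ends → S4 and S3 overlap.
S3 starts before S5 ends → S5 and S3 overlap.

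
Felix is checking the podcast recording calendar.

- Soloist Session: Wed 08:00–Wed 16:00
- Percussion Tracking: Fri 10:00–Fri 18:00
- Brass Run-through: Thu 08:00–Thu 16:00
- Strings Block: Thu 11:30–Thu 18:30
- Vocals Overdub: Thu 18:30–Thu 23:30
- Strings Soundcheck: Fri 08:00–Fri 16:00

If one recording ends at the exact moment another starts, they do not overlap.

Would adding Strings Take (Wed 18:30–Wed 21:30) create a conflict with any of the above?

Soloist Session: ends Wed 16:00 at or before Strings Take starts Wed 18:30 → clear.
Brass Run-through: starts Thu 08:00 at or after Strings Take ends Wed 21:30 → clear.
Strings Block: starts Thu 11:30 at or after Strings Take ends Wed 21:30 → clear.
Vocals Overdub: starts Thu 18:30 at or after Strings Take ends Wed 21:30 → clear.
Strings Soundcheck: starts Fri 08:00 at or after Strings Take ends Wed 21:30 → clear.
Percussion Tracking: starts Fri 10:00 at or after Strings Take ends Wed 21:30 → clear.

No — it doesn't clash with anything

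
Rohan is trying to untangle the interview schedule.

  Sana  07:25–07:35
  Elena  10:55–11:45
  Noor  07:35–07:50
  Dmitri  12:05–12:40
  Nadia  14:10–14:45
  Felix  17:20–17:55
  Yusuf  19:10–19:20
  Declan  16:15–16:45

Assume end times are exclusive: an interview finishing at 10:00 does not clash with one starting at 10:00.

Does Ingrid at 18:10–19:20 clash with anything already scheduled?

Sana: ends 07:35 at or before Ingrid starts 18:10 → clear.
Noor: ends 07:50 at or before Ingrid starts 18:10 → clear.
Elena: ends 11:45 at or before Ingrid starts 18:10 → clear.
Dmitri: ends 12:40 at or before Ingrid starts 18:10 → clear.
Nadia: ends 14:45 at or before Ingrid starts 18:10 → clear.
Declan: ends 16:45 at or before Ingrid starts 18:10 → clear.
Felix: ends 17:55 at or before Ingrid starts 18:10 → clear.
Yusuf: starts 19:10 before Ingrid ends 19:20, and ends 19:20 after Ingrid starts 18:10 → overlap.
Ingrid overlaps Yusuf.

Yes — it overlaps Yusuf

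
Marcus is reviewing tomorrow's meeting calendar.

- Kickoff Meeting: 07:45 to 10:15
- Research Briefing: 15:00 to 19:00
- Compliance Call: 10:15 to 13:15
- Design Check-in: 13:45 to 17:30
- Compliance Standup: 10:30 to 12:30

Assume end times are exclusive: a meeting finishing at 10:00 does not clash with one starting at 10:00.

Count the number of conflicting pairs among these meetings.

Sorted by start: Kickoff Meeting, Compliance Call, Compliance Standup, Design Check-in, Research Briefing.
Compliance Call starts exactly when Kickoff Meeting ends (back-to-back, no overlap); Kickoff Meeting is clear from here.
Compliance Standup starts before Compliance Call ends → Compliance Call and Compliance Standup overlap.
Design Check-in starts after Compliance Call ends; Compliance Call is clear from here.
Design Check-in starts after Compliance Standup ends; Compliance Standup is clear from here.
Research Briefing starts before Design Check-in ends → Design Check-in and Research Briefing overlap.
Overlapping pairs: Compliance Call & Compliance Standup, Design Check-in & Research Briefing — 2 in total.

2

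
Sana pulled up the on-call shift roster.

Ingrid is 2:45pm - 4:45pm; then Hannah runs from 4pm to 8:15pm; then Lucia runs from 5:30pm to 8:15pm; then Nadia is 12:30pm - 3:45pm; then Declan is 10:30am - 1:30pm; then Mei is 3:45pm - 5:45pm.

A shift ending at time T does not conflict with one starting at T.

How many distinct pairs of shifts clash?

Sorted by start: Declan, Nadia, Ingrid, Mei, Hannah, Lucia.
Nadia starts before Declan ends → Declan and Nadia overlap.
Ingrid starts after Declan ends — done with Declan.
Ingrid starts before Nadia ends → Nadia and Ingrid overlap.
Mei starts exactly when Nadia ends (back-to-back, no overlap) — done with Nadia.
Mei starts before Ingrid ends → Ingrid and Mei overlap.
Hannah starts before Ingrid ends → Ingrid and Hannah overlap.
Lucia starts after Ingrid ends.
Hannah starts before Mei ends → Mei and Hannah overlap.
Lucia starts before Mei ends → Mei and Lucia overlap.
Lucia starts before Hannah ends → Hannah and Lucia overlap.
Overlapping pairs: Declan & Nadia, Hannah & Ingrid, Hannah & Lucia, Hannah & Mei, Ingrid & Mei, Ingrid & Nadia, Lucia & Mei — 7 in total.

7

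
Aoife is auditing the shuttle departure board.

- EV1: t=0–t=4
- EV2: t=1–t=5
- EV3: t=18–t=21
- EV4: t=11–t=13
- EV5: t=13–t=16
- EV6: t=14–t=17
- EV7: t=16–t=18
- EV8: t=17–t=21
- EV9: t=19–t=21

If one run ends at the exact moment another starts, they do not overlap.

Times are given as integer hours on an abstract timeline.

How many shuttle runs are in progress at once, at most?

Sort all start/end points and keep a running count:
t=0 start EV1 → 1
t=1 start EV2 → 2
t=4 end EV1 → 1
t=5 end EV2 → 0
t=11 start EV4 → 1
t=13 end EV4 → 0
t=13 start EV5 → 1
t=14 start EV6 → 2
t=16 end EV5 → 1
t=16 start EV7 → 2
t=17 end EV6 → 1
t=17 start EV8 → 2
t=18 end EV7 → 1
t=18 start EV3 → 2
t=19 start EV9 → 3
t=21 end EV3 → 2
t=21 end EV8 → 1
t=21 end EV9 → 0
Peak is 3, at t=19 (EV3, EV8, EV9).

3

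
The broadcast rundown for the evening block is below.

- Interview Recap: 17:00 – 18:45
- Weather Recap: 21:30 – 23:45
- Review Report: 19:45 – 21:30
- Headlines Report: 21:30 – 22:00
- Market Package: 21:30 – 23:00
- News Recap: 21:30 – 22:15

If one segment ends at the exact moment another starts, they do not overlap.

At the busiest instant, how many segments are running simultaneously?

Walk through starts and ends in time order (an end at T is processed before a start at T):
17:00 start Interview Recap → 1
18:45 end Interview Recap → 0
19:45 start Review Report → 1
21:30 end Review Report → 0
21:30 start Headlines Report → 1
21:30 start Market Package → 2
21:30 start News Recap → 3
21:30 start Weather Recap → 4
22:00 end Headlines Report → 3
22:15 end News Recap → 2
23:00 end Market Package → 1
23:45 end Weather Recap → 0
Peak is 4, at 21:30 (Headlines Report, Market Package, News Recap, Weather Recap).

4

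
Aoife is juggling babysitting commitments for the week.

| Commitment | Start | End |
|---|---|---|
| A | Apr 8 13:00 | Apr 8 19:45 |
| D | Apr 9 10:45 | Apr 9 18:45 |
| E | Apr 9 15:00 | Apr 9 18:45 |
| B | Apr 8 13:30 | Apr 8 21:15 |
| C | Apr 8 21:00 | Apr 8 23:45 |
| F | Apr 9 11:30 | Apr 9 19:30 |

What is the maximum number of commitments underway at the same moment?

Walk through starts and ends in time order (an end at T is processed before a start at T):
Apr 8 13:00 start A → 1
Apr 8 13:30 start B → 2
Apr 8 19:45 end A → 1
Apr 8 21:00 start C → 2
Apr 8 21:15 end B → 1
Apr 8 23:45 end C → 0
Apr 9 10:45 start D → 1
Apr 9 11:30 start F → 2
Apr 9 15:00 start E → 3
Apr 9 18:45 end D → 2
Apr 9 18:45 end E → 1
Apr 9 19:30 end F → 0
Peak is 3, at Apr 9 15:00 (D, E, F).

3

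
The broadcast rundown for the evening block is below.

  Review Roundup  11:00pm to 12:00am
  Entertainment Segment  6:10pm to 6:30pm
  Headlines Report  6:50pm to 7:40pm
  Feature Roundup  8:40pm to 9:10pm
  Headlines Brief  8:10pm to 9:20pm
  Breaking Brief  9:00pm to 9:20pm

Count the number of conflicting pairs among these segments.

Sorted by start: Entertainment Segment, Headlines Report, Headlines Brief, Feature Roundup, Breaking Brief, Review Roundup.
Headlines Report starts after Entertainment Segment ends, so nothing later overlaps Entertainment Segment either.
Headlines Brief starts after Headlines Report ends, so nothing later overlaps Headlines Report either.
Feature Roundup starts before Headlines Brief ends → Headlines Brief and Feature Roundup overlap.
Breaking Brief starts before Headlines Brief ends → Headlines Brief and Breaking Brief overlap.
Review Roundup starts after Headlines Brief ends.
Breaking Brief starts before Feature Roundup ends → Feature Roundup and Breaking Brief overlap.
Review Roundup starts after Feature Roundup ends.
Review Roundup starts after Breaking Brief ends.
Overlapping pairs: Breaking Brief & Feature Roundup, Breaking Brief & Headlines Brief, Feature Roundup & Headlines Brief — 3 in total.

3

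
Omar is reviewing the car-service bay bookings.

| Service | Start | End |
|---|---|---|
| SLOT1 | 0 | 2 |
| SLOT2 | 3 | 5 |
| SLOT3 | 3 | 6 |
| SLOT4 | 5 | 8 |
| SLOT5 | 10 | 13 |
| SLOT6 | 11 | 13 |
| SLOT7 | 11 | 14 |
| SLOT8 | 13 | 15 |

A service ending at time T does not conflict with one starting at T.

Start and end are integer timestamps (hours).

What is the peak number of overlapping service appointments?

Walk through starts and ends in time order (an end at T is processed before a start at T):
0 start SLOT1 → 1
2 end SLOT1 → 0
3 start SLOT2 → 1
3 start SLOT3 → 2
5 end SLOT2 → 1
5 start SLOT4 → 2
6 end SLOT3 → 1
8 end SLOT4 → 0
10 start SLOT5 → 1
11 start SLOT6 → 2
11 start SLOT7 → 3
13 end SLOT5 → 2
13 end SLOT6 → 1
13 start SLOT8 → 2
14 end SLOT7 → 1
15 end SLOT8 → 0
Peak is 3, at 11 (SLOT5, SLOT6, SLOT7).

3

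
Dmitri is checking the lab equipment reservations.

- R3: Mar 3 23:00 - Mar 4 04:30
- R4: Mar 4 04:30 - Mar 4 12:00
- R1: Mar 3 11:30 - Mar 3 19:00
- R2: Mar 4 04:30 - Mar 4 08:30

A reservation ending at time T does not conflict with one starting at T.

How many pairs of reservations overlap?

1

Sorted by start: R1, R3, R2, R4.
R3 starts after R1 ends; R1 is clear from here.
R2 starts exactly when R3 ends (back-to-back, no overlap); R3 is clear from here.
R4 starts before R2 ends → R2 and R4 overlap.
Overlapping pairs: R2 & R4 — 1 in total.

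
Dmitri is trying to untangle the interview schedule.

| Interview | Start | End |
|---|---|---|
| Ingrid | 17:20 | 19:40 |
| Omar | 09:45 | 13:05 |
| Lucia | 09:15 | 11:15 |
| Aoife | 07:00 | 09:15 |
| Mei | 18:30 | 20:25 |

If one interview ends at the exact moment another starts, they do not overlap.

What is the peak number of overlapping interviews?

2

Walk through starts and ends in time order (an end at T is processed before a start at T):
07:00 start Aoife → 1
09:15 end Aoife → 0
09:15 start Lucia → 1
09:45 start Omar → 2
11:15 end Lucia → 1
13:05 end Omar → 0
17:20 start Ingrid → 1
18:30 start Mei → 2
19:40 end Ingrid → 1
20:25 end Mei → 0
Peak is 2, at 09:45 (Lucia, Omar).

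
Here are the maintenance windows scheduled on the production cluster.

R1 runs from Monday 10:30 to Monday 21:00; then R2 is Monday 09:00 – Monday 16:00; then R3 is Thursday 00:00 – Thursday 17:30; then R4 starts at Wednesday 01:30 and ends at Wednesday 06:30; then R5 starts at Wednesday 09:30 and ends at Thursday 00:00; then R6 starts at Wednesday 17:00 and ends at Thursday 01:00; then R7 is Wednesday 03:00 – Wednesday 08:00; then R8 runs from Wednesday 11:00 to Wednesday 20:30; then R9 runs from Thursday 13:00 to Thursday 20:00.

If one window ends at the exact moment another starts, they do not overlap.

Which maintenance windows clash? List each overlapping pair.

Two intervals overlap when each starts before the other ends.
Sorted by start: R2, R1, R4, R7, R5, R8, R6, R3, R9.
R1 starts before R2 ends → R2 and R1 overlap.
R4 starts after R2 ends; R2 is clear from here.
R4 starts after R1 ends; R1 is clear from here.
R7 starts before R4 ends → R4 and R7 overlap.
R5 starts after R4 ends; R4 is clear from here.
R5 starts after R7 ends; R7 is clear from here.
R8 starts before R5 ends → R5 and R8 overlap.
R6 starts before R5 ends → R5 and R6 overlap.
R3 starts exactly when R5 ends (back-to-back, no overlap); R5 is clear from here.
R6 starts before R8 ends → R8 and R6 overlap.
R3 starts after R8 ends; R8 is clear from here.
R3 starts before R6 ends → R6 and R3 overlap.
R9 starts after R6 ends.
R9 starts before R3 ends → R3 and R9 overlap.

R1 & R2, R3 & R6, R3 & R9, R4 & R7, R5 & R6, R5 & R8, R6 & R8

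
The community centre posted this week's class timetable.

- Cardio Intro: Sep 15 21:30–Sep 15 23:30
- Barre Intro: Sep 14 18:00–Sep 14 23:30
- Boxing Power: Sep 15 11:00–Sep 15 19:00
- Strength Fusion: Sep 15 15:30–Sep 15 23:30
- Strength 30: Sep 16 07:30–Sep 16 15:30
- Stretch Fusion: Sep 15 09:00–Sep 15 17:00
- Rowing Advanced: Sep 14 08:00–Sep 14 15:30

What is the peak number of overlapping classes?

3

Sweep the timeline, counting +1 at each start and −1 at each end (ends before starts at a tie):
Sep 14 08:00 start Rowing Advanced → 1
Sep 14 15:30 end Rowing Advanced → 0
Sep 14 18:00 start Barre Intro → 1
Sep 14 23:30 end Barre Intro → 0
Sep 15 09:00 start Stretch Fusion → 1
Sep 15 11:00 start Boxing Power → 2
Sep 15 15:30 start Strength Fusion → 3
Sep 15 17:00 end Stretch Fusion → 2
Sep 15 19:00 end Boxing Power → 1
Sep 15 21:30 start Cardio Intro → 2
Sep 15 23:30 end Cardio Intro → 1
Sep 15 23:30 end Strength Fusion → 0
Sep 16 07:30 start Strength 30 → 1
Sep 16 15:30 end Strength 30 → 0
Peak is 3, at Sep 15 15:30 (Boxing Power, Strength Fusion, Stretch Fusion).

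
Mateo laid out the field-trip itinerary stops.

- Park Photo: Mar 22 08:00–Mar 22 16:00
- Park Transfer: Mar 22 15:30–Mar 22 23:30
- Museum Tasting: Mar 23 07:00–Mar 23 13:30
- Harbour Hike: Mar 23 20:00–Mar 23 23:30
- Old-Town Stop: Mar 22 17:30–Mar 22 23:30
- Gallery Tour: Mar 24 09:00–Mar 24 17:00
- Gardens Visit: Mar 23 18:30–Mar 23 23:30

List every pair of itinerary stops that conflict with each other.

Gardens Visit & Harbour Hike, Old-Town Stop & Park Transfer, Park Photo & Park Transfer

Sorted by start: Park Photo, Park Transfer, Old-Town Stop, Museum Tasting, Gardens Visit, Harbour Hike, Gallery Tour.
Park Transfer starts before Park Photo ends → Park Photo and Park Transfer overlap.
Old-Town Stop starts after Park Photo ends, so Park Photo has no further overlaps.
Old-Town Stop starts before Park Transfer ends → Park Transfer and Old-Town Stop overlap.
Museum Tasting starts after Park Transfer ends, so Park Transfer has no further overlaps.
Museum Tasting starts after Old-Town Stop ends, so Old-Town Stop has no further overlaps.
Gardens Visit starts after Museum Tasting ends, so Museum Tasting has no further overlaps.
Harbour Hike starts before Gardens Visit ends → Gardens Visit and Harbour Hike overlap.
Gallery Tour starts after Gardens Visit ends.
Gallery Tour starts after Harbour Hike ends.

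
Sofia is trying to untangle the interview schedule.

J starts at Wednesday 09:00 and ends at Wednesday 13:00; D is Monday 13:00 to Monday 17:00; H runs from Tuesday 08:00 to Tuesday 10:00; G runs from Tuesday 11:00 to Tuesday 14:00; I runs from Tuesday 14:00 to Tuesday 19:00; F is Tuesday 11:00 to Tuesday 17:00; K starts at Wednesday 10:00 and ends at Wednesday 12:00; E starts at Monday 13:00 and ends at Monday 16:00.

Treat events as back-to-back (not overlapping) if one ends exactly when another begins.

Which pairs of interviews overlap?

Sorted by start: D, E, H, F, G, I, J, K.
E starts before D ends → D and E overlap.
H starts after D ends; D is clear from here.
H starts after E ends; E is clear from here.
F starts after H ends; H is clear from here.
G starts before F ends → F and G overlap.
I starts before F ends → F and I overlap.
J starts after F ends; F is clear from here.
I starts exactly when G ends (back-to-back, no overlap); G is clear from here.
J starts after I ends; I is clear from here.
K starts before J ends → J and K overlap.

D & E, F & G, F & I, J & K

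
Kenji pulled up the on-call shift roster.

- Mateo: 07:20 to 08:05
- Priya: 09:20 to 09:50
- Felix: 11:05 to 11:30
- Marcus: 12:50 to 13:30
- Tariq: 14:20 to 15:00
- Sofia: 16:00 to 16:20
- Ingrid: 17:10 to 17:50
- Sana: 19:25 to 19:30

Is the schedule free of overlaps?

Sorted by start: Mateo, Priya, Felix, Marcus, Tariq, Sofia, Ingrid, Sana.
Priya starts after Mateo ends; Mateo is clear from here.
Felix starts after Priya ends; Priya is clear from here.
Marcus starts after Felix ends; Felix is clear from here.
Tariq starts after Marcus ends; Marcus is clear from here.
Sofia starts after Tariq ends; Tariq is clear from here.
Ingrid starts after Sofia ends; Sofia is clear from here.
Sana starts after Ingrid ends.
Every pair is clear; the schedule has no overlaps.

Yes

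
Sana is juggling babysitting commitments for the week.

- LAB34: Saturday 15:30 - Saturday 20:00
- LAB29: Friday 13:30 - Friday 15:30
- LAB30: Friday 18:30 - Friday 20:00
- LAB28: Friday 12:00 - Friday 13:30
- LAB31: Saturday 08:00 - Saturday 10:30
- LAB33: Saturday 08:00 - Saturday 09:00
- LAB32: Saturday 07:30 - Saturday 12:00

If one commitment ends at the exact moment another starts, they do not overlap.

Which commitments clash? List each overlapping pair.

LAB31 & LAB32, LAB31 & LAB33, LAB32 & LAB33

Two intervals overlap when each starts before the other ends.
Sorted by start: LAB28, LAB29, LAB30, LAB32, LAB31, LAB33, LAB34.
LAB29 starts exactly when LAB28 ends (back-to-back, no overlap), so LAB28 has no further overlaps.
LAB30 starts after LAB29 ends, so LAB29 has no further overlaps.
LAB32 starts after LAB30 ends, so LAB30 has no further overlaps.
LAB31 starts before LAB32 ends → LAB32 and LAB31 overlap.
LAB33 starts before LAB32 ends → LAB32 and LAB33 overlap.
LAB34 starts after LAB32 ends.
LAB33 starts before LAB31 ends → LAB31 and LAB33 overlap.
LAB34 starts after LAB31 ends.
LAB34 starts after LAB33 ends.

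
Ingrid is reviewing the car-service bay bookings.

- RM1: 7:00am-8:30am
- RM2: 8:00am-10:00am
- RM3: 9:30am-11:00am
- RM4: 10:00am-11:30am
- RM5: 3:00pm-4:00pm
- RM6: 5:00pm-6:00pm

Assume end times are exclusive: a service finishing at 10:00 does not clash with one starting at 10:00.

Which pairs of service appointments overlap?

RM1 & RM2, RM2 & RM3, RM3 & RM4

Sorted by start: RM1, RM2, RM3, RM4, RM5, RM6.
RM2 starts before RM1 ends → RM1 and RM2 overlap.
RM3 starts after RM1 ends — done with RM1.
RM3 starts before RM2 ends → RM2 and RM3 overlap.
RM4 starts exactly when RM2 ends (back-to-back, no overlap) — done with RM2.
RM4 starts before RM3 ends → RM3 and RM4 overlap.
RM5 starts after RM3 ends — done with RM3.
RM5 starts after RM4 ends — done with RM4.
RM6 starts after RM5 ends.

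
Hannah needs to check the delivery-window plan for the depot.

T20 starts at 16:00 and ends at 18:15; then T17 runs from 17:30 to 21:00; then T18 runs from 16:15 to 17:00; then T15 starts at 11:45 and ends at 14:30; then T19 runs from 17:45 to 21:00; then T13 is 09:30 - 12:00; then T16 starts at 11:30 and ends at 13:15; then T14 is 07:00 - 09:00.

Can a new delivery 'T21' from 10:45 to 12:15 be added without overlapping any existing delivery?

T14: ends 09:00 at or before T21 starts 10:45 → clear.
T13: starts 09:30 before T21 ends 12:15, and ends 12:00 after T21 starts 10:45 → overlap.
T16: starts 11:30 before T21 ends 12:15, and ends 13:15 after T21 starts 10:45 → overlap.
T15: starts 11:45 before T21 ends 12:15, and ends 14:30 after T21 starts 10:45 → overlap.
T20: starts 16:00 at or after T21 ends 12:15 → clear.
T18: starts 16:15 at or after T21 ends 12:15 → clear.
T17: starts 17:30 at or after T21 ends 12:15 → clear.
T19: starts 17:45 at or after T21 ends 12:15 → clear.
T21 overlaps T13, T15, T16.

No — it overlaps T13, T15, T16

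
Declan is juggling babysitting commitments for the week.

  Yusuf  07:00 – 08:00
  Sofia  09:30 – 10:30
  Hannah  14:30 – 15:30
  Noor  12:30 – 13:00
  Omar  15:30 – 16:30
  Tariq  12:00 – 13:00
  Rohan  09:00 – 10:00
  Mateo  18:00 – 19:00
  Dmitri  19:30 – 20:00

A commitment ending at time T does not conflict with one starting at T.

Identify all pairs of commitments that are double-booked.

Sorted by start: Yusuf, Rohan, Sofia, Tariq, Noor, Hannah, Omar, Mateo, Dmitri.
Rohan starts after Yusuf ends, so Yusuf has no further overlaps.
Sofia starts before Rohan ends → Rohan and Sofia overlap.
Tariq starts after Rohan ends, so Rohan has no further overlaps.
Tariq starts after Sofia ends, so Sofia has no further overlaps.
Noor starts before Tariq ends → Tariq and Noor overlap.
Hannah starts after Tariq ends, so Tariq has no further overlaps.
Hannah starts after Noor ends, so Noor has no further overlaps.
Omar starts exactly when Hannah ends (back-to-back, no overlap), so Hannah has no further overlaps.
Mateo starts after Omar ends, so Omar has no further overlaps.
Dmitri starts after Mateo ends.

Noor & Tariq, Rohan & Sofia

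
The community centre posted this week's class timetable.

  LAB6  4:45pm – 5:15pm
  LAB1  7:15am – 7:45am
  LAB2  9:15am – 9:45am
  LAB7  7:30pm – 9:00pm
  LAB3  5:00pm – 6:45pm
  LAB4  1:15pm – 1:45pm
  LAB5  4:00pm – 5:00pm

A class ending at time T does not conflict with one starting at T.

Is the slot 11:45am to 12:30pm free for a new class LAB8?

Yes — the slot is free

LAB1: ends 7:45am at or before LAB8 starts 11:45am → clear.
LAB2: ends 9:45am at or before LAB8 starts 11:45am → clear.
LAB4: starts 1:15pm at or after LAB8 ends 12:30pm → clear.
LAB5: starts 4:00pm at or after LAB8 ends 12:30pm → clear.
LAB6: starts 4:45pm at or after LAB8 ends 12:30pm → clear.
LAB3: starts 5:00pm at or after LAB8 ends 12:30pm → clear.
LAB7: starts 7:30pm at or after LAB8 ends 12:30pm → clear.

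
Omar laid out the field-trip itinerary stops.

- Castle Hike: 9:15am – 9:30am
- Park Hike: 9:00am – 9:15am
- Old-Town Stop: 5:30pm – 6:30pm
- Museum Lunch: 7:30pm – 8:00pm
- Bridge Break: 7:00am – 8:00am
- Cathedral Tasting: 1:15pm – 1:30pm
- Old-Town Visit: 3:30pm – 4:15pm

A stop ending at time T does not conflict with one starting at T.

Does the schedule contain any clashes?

Sorted by start: Bridge Break, Park Hike, Castle Hike, Cathedral Tasting, Old-Town Visit, Old-Town Stop, Museum Lunch.
Park Hike starts after Bridge Break ends; Bridge Break is clear from here.
Castle Hike starts exactly when Park Hike ends (back-to-back, no overlap); Park Hike is clear from here.
Cathedral Tasting starts after Castle Hike ends; Castle Hike is clear from here.
Old-Town Visit starts after Cathedral Tasting ends; Cathedral Tasting is clear from here.
Old-Town Stop starts after Old-Town Visit ends; Old-Town Visit is clear from here.
Museum Lunch starts after Old-Town Stop ends.
Every pair is clear; the schedule has no overlaps.

No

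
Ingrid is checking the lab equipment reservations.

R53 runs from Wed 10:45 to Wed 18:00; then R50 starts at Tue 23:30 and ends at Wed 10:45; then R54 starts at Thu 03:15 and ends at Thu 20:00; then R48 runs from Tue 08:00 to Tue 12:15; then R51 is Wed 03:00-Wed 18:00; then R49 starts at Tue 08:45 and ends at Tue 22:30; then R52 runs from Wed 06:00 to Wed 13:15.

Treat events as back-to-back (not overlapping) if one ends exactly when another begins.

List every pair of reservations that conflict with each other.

R48 & R49, R50 & R51, R50 & R52, R51 & R52, R51 & R53, R52 & R53

Two intervals overlap when each starts before the other ends.
Sorted by start: R48, R49, R50, R51, R52, R53, R54.
R49 starts before R48 ends → R48 and R49 overlap.
R50 starts after R48 ends, so nothing later overlaps R48 either.
R50 starts after R49 ends, so nothing later overlaps R49 either.
R51 starts before R50 ends → R50 and R51 overlap.
R52 starts before R50 ends → R50 and R52 overlap.
R53 starts exactly when R50 ends (back-to-back, no overlap), so nothing later overlaps R50 either.
R52 starts before R51 ends → R51 and R52 overlap.
R53 starts before R51 ends → R51 and R53 overlap.
R54 starts after R51 ends.
R53 starts before R52 ends → R52 and R53 overlap.
R54 starts after R52 ends.
R54 starts after R53 ends.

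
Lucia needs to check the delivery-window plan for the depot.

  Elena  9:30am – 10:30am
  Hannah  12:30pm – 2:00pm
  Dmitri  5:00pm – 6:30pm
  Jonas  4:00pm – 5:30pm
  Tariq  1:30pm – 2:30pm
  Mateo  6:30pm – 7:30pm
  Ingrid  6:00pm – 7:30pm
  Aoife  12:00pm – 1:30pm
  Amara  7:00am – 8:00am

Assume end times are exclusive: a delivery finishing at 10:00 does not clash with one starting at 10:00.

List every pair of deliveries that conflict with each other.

Aoife & Hannah, Dmitri & Ingrid, Dmitri & Jonas, Hannah & Tariq, Ingrid & Mateo

Check each pair: they overlap iff neither finishes before the other starts.
Sorted by start: Amara, Elena, Aoife, Hannah, Tariq, Jonas, Dmitri, Ingrid, Mateo.
Elena starts after Amara ends, so Amara has no further overlaps.
Aoife starts after Elena ends, so Elena has no further overlaps.
Hannah starts before Aoife ends → Aoife and Hannah overlap.
Tariq starts exactly when Aoife ends (back-to-back, no overlap), so Aoife has no further overlaps.
Tariq starts before Hannah ends → Hannah and Tariq overlap.
Jonas starts after Hannah ends, so Hannah has no further overlaps.
Jonas starts after Tariq ends, so Tariq has no further overlaps.
Dmitri starts before Jonas ends → Jonas and Dmitri overlap.
Ingrid starts after Jonas ends, so Jonas has no further overlaps.
Ingrid starts before Dmitri ends → Dmitri and Ingrid overlap.
Mateo starts exactly when Dmitri ends (back-to-back, no overlap).
Mateo starts before Ingrid ends → Ingrid and Mateo overlap.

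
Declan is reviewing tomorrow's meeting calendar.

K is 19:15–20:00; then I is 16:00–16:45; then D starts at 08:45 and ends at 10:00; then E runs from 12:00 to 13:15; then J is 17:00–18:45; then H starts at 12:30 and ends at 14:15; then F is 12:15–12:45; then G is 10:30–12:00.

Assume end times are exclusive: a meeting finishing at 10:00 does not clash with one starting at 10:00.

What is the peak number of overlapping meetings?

3

Walk through starts and ends in time order (an end at T is processed before a start at T):
08:45 start D → 1
10:00 end D → 0
10:30 start G → 1
12:00 end G → 0
12:00 start E → 1
12:15 start F → 2
12:30 start H → 3
12:45 end F → 2
13:15 end E → 1
14:15 end H → 0
16:00 start I → 1
16:45 end I → 0
17:00 start J → 1
18:45 end J → 0
19:15 start K → 1
20:00 end K → 0
Peak is 3, at 12:30 (E, F, H).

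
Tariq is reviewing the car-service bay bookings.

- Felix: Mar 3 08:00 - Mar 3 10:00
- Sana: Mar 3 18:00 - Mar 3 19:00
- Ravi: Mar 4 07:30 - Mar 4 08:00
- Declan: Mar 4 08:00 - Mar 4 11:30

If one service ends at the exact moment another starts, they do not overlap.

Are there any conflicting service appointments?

Check each pair: they overlap iff neither finishes before the other starts.
Sorted by start: Felix, Sana, Ravi, Declan.
Sana starts after Felix ends, so nothing later overlaps Felix either.
Ravi starts after Sana ends, so nothing later overlaps Sana either.
Declan starts exactly when Ravi ends (back-to-back, no overlap).
Every pair is clear; the schedule has no overlaps.

No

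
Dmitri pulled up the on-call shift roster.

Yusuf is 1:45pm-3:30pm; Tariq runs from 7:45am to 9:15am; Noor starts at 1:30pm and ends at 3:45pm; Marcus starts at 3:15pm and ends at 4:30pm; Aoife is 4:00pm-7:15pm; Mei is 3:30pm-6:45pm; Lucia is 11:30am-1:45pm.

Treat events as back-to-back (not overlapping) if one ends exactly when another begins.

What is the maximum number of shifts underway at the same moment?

Sweep the timeline, counting +1 at each start and −1 at each end (ends before starts at a tie):
7:45am start Tariq → 1
9:15am end Tariq → 0
11:30am start Lucia → 1
1:30pm start Noor → 2
1:45pm end Lucia → 1
1:45pm start Yusuf → 2
3:15pm start Marcus → 3
3:30pm end Yusuf → 2
3:30pm start Mei → 3
3:45pm end Noor → 2
4:00pm start Aoife → 3
4:30pm end Marcus → 2
6:45pm end Mei → 1
7:15pm end Aoife → 0
Peak is 3, at 3:15pm (Marcus, Noor, Yusuf).

3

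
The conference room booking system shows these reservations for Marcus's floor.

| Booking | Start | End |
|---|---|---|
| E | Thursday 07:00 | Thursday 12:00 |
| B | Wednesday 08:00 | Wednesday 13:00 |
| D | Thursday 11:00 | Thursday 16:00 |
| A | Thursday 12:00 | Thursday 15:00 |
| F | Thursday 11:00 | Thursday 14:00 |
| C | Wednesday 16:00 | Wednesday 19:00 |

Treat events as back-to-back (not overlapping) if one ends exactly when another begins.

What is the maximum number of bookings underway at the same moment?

Walk through starts and ends in time order (an end at T is processed before a start at T):
Wednesday 08:00 start B → 1
Wednesday 13:00 end B → 0
Wednesday 16:00 start C → 1
Wednesday 19:00 end C → 0
Thursday 07:00 start E → 1
Thursday 11:00 start D → 2
Thursday 11:00 start F → 3
Thursday 12:00 end E → 2
Thursday 12:00 start A → 3
Thursday 14:00 end F → 2
Thursday 15:00 end A → 1
Thursday 16:00 end D → 0
Peak is 3, at Thursday 11:00 (D, E, F).

3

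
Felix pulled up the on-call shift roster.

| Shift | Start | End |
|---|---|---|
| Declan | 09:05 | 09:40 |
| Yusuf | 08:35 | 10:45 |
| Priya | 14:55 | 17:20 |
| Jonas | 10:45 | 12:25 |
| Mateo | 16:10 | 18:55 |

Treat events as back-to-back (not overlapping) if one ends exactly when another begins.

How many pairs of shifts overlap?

2

Sorted by start: Yusuf, Declan, Jonas, Priya, Mateo.
Declan starts before Yusuf ends → Yusuf and Declan overlap.
Jonas starts exactly when Yusuf ends (back-to-back, no overlap), so nothing later overlaps Yusuf either.
Jonas starts after Declan ends, so nothing later overlaps Declan either.
Priya starts after Jonas ends, so nothing later overlaps Jonas either.
Mateo starts before Priya ends → Priya and Mateo overlap.
Overlapping pairs: Declan & Yusuf, Mateo & Priya — 2 in total.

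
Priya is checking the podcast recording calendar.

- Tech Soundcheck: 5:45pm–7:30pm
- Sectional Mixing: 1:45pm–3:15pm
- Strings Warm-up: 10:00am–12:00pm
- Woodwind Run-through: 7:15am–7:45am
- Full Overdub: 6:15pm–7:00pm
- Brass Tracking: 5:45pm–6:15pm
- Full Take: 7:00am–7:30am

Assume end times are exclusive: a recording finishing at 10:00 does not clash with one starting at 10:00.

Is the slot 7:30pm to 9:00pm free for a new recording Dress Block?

Yes — the slot is free

Full Take: ends 7:30am at or before Dress Block starts 7:30pm → clear.
Woodwind Run-through: ends 7:45am at or before Dress Block starts 7:30pm → clear.
Strings Warm-up: ends 12:00pm at or before Dress Block starts 7:30pm → clear.
Sectional Mixing: ends 3:15pm at or before Dress Block starts 7:30pm → clear.
Tech Soundcheck: ends 7:30pm at or before Dress Block starts 7:30pm → clear.
Brass Tracking: ends 6:15pm at or before Dress Block starts 7:30pm → clear.
Full Overdub: ends 7:00pm at or before Dress Block starts 7:30pm → clear.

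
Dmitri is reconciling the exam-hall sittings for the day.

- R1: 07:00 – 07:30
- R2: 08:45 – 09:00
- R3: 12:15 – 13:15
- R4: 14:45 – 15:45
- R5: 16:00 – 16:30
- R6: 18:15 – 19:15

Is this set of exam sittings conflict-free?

Sorted by start: R1, R2, R3, R4, R5, R6.
R2 starts after R1 ends; R1 is clear from here.
R3 starts after R2 ends; R2 is clear from here.
R4 starts after R3 ends; R3 is clear from here.
R5 starts after R4 ends; R4 is clear from here.
R6 starts after R5 ends.
Every pair is clear; the schedule has no overlaps.

Yes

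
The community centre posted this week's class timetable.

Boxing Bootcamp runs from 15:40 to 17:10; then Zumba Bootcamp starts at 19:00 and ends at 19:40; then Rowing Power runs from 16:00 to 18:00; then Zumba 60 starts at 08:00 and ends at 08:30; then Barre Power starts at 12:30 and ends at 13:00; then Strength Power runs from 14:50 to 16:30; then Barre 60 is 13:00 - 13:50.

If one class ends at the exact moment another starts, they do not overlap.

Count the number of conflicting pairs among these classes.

3

Sorted by start: Zumba 60, Barre Power, Barre 60, Strength Power, Boxing Bootcamp, Rowing Power, Zumba Bootcamp.
Barre Power starts after Zumba 60 ends, so Zumba 60 has no further overlaps.
Barre 60 starts exactly when Barre Power ends (back-to-back, no overlap), so Barre Power has no further overlaps.
Strength Power starts after Barre 60 ends, so Barre 60 has no further overlaps.
Boxing Bootcamp starts before Strength Power ends → Strength Power and Boxing Bootcamp overlap.
Rowing Power starts before Strength Power ends → Strength Power and Rowing Power overlap.
Zumba Bootcamp starts after Strength Power ends.
Rowing Power starts before Boxing Bootcamp ends → Boxing Bootcamp and Rowing Power overlap.
Zumba Bootcamp starts after Boxing Bootcamp ends.
Zumba Bootcamp starts after Rowing Power ends.
Overlapping pairs: Boxing Bootcamp & Rowing Power, Boxing Bootcamp & Strength Power, Rowing Power & Strength Power — 3 in total.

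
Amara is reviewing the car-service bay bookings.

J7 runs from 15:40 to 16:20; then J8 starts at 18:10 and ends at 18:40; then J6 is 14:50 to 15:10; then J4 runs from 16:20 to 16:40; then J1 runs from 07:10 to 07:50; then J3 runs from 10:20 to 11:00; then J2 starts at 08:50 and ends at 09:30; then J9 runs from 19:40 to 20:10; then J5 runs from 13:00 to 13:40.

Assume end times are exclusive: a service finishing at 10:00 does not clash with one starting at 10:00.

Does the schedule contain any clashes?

No

Sorted by start: J1, J2, J3, J5, J6, J7, J4, J8, J9.
J2 starts after J1 ends; J1 is clear from here.
J3 starts after J2 ends; J2 is clear from here.
J5 starts after J3 ends; J3 is clear from here.
J6 starts after J5 ends; J5 is clear from here.
J7 starts after J6 ends; J6 is clear from here.
J4 starts exactly when J7 ends (back-to-back, no overlap); J7 is clear from here.
J8 starts after J4 ends; J4 is clear from here.
J9 starts after J8 ends.
Every pair is clear; the schedule has no overlaps.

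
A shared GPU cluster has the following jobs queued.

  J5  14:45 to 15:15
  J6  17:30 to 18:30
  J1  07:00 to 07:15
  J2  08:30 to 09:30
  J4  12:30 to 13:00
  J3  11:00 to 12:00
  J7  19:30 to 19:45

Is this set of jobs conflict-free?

Yes

Check each pair: they overlap iff neither finishes before the other starts.
Sorted by start: J1, J2, J3, J4, J5, J6, J7.
J2 starts after J1 ends, so nothing later overlaps J1 either.
J3 starts after J2 ends, so nothing later overlaps J2 either.
J4 starts after J3 ends, so nothing later overlaps J3 either.
J5 starts after J4 ends, so nothing later overlaps J4 either.
J6 starts after J5 ends, so nothing later overlaps J5 either.
J7 starts after J6 ends.
Every pair is clear; the schedule has no overlaps.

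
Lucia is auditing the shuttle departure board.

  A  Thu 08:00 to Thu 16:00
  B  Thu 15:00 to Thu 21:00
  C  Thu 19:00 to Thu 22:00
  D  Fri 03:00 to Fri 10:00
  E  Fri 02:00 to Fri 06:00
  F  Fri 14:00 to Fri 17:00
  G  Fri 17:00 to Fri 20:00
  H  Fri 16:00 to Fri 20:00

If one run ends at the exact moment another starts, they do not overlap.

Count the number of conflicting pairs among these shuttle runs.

Sorted by start: A, B, C, E, D, F, H, G.
B starts before A ends → A and B overlap.
C starts after A ends — done with A.
C starts before B ends → B and C overlap.
E starts after B ends — done with B.
E starts after C ends — done with C.
D starts before E ends → E and D overlap.
F starts after E ends — done with E.
F starts after D ends — done with D.
H starts before F ends → F and H overlap.
G starts exactly when F ends (back-to-back, no overlap).
G starts before H ends → H and G overlap.
Overlapping pairs: A & B, B & C, D & E, F & H, G & H — 5 in total.

5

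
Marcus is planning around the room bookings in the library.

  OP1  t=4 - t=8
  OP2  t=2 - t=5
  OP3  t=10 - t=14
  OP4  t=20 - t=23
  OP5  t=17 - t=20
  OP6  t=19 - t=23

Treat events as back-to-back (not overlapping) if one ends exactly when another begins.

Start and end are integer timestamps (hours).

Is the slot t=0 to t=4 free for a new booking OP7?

OP2: starts t=2 before OP7 ends t=4, and ends t=5 after OP7 starts t=0 → overlap.
OP1: starts t=4 at or after OP7 ends t=4 → clear.
OP3: starts t=10 at or after OP7 ends t=4 → clear.
OP5: starts t=17 at or after OP7 ends t=4 → clear.
OP6: starts t=19 at or after OP7 ends t=4 → clear.
OP4: starts t=20 at or after OP7 ends t=4 → clear.
OP7 overlaps OP2.

No — it overlaps OP2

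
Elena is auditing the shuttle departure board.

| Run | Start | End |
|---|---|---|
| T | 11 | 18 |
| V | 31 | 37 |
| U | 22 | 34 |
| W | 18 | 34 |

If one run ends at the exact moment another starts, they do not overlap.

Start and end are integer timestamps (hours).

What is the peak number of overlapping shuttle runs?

Sort all start/end points and keep a running count:
11 start T → 1
18 end T → 0
18 start W → 1
22 start U → 2
31 start V → 3
34 end U → 2
34 end W → 1
37 end V → 0
Peak is 3, at 31 (U, V, W).

3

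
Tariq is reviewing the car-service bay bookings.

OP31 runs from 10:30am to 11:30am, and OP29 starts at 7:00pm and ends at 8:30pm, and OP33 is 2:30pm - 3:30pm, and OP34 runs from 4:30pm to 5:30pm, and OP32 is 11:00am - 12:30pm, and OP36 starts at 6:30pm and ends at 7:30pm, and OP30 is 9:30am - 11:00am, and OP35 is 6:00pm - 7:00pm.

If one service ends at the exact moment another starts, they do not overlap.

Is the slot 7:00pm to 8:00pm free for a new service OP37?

No — it overlaps OP29, OP36

OP30: ends 11:00am at or before OP37 starts 7:00pm → clear.
OP31: ends 11:30am at or before OP37 starts 7:00pm → clear.
OP32: ends 12:30pm at or before OP37 starts 7:00pm → clear.
OP33: ends 3:30pm at or before OP37 starts 7:00pm → clear.
OP34: ends 5:30pm at or before OP37 starts 7:00pm → clear.
OP35: ends 7:00pm at or before OP37 starts 7:00pm → clear.
OP36: starts 6:30pm before OP37 ends 8:00pm, and ends 7:30pm after OP37 starts 7:00pm → overlap.
OP29: starts 7:00pm before OP37 ends 8:00pm, and ends 8:30pm after OP37 starts 7:00pm → overlap.
OP37 overlaps OP29, OP36.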